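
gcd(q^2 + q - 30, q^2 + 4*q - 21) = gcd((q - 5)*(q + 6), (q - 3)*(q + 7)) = 1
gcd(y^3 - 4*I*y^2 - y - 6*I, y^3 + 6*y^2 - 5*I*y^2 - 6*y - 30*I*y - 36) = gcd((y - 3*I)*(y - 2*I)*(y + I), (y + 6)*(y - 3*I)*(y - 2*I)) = y^2 - 5*I*y - 6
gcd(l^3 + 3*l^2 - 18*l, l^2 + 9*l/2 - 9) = l + 6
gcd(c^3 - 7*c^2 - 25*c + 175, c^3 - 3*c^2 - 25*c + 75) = c^2 - 25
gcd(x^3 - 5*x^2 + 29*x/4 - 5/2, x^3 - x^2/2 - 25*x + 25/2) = x - 1/2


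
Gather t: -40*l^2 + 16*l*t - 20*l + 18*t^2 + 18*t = -40*l^2 - 20*l + 18*t^2 + t*(16*l + 18)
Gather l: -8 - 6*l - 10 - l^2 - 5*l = -l^2 - 11*l - 18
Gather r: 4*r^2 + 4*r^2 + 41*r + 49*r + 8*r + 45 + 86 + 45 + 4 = 8*r^2 + 98*r + 180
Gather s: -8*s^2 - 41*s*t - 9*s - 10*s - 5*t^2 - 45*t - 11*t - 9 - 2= -8*s^2 + s*(-41*t - 19) - 5*t^2 - 56*t - 11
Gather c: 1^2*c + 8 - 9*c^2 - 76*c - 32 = -9*c^2 - 75*c - 24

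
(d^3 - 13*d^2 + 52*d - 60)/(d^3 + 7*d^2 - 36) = (d^2 - 11*d + 30)/(d^2 + 9*d + 18)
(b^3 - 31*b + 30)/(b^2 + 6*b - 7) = (b^2 + b - 30)/(b + 7)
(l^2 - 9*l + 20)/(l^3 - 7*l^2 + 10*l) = (l - 4)/(l*(l - 2))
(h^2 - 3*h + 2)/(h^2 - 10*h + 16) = (h - 1)/(h - 8)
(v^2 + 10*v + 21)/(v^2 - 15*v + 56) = (v^2 + 10*v + 21)/(v^2 - 15*v + 56)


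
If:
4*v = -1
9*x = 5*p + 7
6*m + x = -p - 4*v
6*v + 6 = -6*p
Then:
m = 25/108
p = -3/4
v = -1/4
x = 13/36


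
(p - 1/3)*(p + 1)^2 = p^3 + 5*p^2/3 + p/3 - 1/3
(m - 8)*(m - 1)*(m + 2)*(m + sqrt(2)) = m^4 - 7*m^3 + sqrt(2)*m^3 - 10*m^2 - 7*sqrt(2)*m^2 - 10*sqrt(2)*m + 16*m + 16*sqrt(2)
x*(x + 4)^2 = x^3 + 8*x^2 + 16*x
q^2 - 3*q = q*(q - 3)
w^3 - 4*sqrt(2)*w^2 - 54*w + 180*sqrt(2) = (w - 6*sqrt(2))*(w - 3*sqrt(2))*(w + 5*sqrt(2))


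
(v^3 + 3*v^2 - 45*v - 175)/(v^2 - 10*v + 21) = (v^2 + 10*v + 25)/(v - 3)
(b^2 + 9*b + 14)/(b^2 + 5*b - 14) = (b + 2)/(b - 2)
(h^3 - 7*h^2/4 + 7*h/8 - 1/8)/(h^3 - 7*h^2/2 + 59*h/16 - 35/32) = 4*(4*h^2 - 5*h + 1)/(16*h^2 - 48*h + 35)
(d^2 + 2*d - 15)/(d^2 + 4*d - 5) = (d - 3)/(d - 1)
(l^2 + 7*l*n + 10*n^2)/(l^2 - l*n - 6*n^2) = (l + 5*n)/(l - 3*n)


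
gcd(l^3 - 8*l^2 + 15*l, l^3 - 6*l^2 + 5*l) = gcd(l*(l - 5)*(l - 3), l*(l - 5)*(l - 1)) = l^2 - 5*l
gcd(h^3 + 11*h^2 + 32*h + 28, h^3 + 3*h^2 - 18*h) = 1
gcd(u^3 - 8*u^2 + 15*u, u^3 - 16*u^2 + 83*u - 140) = u - 5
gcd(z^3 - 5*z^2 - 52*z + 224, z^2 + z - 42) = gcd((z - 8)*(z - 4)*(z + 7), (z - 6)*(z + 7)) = z + 7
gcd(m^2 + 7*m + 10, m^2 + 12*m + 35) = m + 5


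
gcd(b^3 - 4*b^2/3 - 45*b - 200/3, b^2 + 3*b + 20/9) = b + 5/3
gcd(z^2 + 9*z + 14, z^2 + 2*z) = z + 2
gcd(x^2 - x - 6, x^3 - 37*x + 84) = x - 3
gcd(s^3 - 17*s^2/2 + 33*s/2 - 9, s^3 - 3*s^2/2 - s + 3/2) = s^2 - 5*s/2 + 3/2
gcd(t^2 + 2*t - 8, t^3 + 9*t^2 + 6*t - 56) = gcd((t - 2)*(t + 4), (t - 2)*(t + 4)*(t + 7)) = t^2 + 2*t - 8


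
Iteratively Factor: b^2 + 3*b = (b + 3)*(b)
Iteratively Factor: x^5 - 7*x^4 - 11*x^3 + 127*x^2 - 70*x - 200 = (x - 2)*(x^4 - 5*x^3 - 21*x^2 + 85*x + 100) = (x - 2)*(x + 4)*(x^3 - 9*x^2 + 15*x + 25) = (x - 5)*(x - 2)*(x + 4)*(x^2 - 4*x - 5) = (x - 5)*(x - 2)*(x + 1)*(x + 4)*(x - 5)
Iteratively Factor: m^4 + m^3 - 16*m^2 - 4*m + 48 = (m - 2)*(m^3 + 3*m^2 - 10*m - 24) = (m - 2)*(m + 2)*(m^2 + m - 12) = (m - 2)*(m + 2)*(m + 4)*(m - 3)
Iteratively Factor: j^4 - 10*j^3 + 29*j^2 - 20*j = (j - 5)*(j^3 - 5*j^2 + 4*j) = (j - 5)*(j - 4)*(j^2 - j) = j*(j - 5)*(j - 4)*(j - 1)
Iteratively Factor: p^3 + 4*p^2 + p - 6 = (p + 2)*(p^2 + 2*p - 3) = (p + 2)*(p + 3)*(p - 1)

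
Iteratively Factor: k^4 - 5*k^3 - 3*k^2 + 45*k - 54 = (k - 3)*(k^3 - 2*k^2 - 9*k + 18) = (k - 3)^2*(k^2 + k - 6) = (k - 3)^2*(k + 3)*(k - 2)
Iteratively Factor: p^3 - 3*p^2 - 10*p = (p)*(p^2 - 3*p - 10) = p*(p + 2)*(p - 5)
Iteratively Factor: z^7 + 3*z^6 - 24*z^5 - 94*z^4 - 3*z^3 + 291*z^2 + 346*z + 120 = (z + 1)*(z^6 + 2*z^5 - 26*z^4 - 68*z^3 + 65*z^2 + 226*z + 120) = (z + 1)^2*(z^5 + z^4 - 27*z^3 - 41*z^2 + 106*z + 120) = (z - 2)*(z + 1)^2*(z^4 + 3*z^3 - 21*z^2 - 83*z - 60) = (z - 2)*(z + 1)^3*(z^3 + 2*z^2 - 23*z - 60) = (z - 5)*(z - 2)*(z + 1)^3*(z^2 + 7*z + 12) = (z - 5)*(z - 2)*(z + 1)^3*(z + 3)*(z + 4)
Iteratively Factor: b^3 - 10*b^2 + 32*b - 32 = (b - 4)*(b^2 - 6*b + 8) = (b - 4)*(b - 2)*(b - 4)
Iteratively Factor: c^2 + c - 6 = (c + 3)*(c - 2)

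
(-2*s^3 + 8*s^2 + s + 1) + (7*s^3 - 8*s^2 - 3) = 5*s^3 + s - 2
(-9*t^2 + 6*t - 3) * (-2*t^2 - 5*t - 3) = 18*t^4 + 33*t^3 + 3*t^2 - 3*t + 9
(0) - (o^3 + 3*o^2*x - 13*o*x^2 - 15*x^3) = -o^3 - 3*o^2*x + 13*o*x^2 + 15*x^3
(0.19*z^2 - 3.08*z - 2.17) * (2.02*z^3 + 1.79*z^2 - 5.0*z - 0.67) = 0.3838*z^5 - 5.8815*z^4 - 10.8466*z^3 + 11.3884*z^2 + 12.9136*z + 1.4539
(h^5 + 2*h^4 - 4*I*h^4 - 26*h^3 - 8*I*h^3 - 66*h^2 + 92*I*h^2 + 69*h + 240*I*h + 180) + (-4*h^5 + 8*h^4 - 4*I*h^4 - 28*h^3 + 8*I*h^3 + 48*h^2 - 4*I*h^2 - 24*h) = -3*h^5 + 10*h^4 - 8*I*h^4 - 54*h^3 - 18*h^2 + 88*I*h^2 + 45*h + 240*I*h + 180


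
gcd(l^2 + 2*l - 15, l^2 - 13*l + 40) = 1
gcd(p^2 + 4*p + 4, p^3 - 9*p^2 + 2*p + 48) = p + 2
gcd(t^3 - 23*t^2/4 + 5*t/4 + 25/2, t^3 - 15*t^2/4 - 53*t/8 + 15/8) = t - 5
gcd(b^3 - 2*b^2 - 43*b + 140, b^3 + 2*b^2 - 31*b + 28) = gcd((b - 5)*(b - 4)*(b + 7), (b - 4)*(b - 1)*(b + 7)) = b^2 + 3*b - 28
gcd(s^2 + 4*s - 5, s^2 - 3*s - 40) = s + 5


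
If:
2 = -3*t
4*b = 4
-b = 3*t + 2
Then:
No Solution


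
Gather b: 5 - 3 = 2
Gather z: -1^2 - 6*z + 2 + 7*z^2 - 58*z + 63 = 7*z^2 - 64*z + 64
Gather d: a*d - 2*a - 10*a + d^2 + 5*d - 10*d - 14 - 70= -12*a + d^2 + d*(a - 5) - 84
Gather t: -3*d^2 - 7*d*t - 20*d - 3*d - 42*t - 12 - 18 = -3*d^2 - 23*d + t*(-7*d - 42) - 30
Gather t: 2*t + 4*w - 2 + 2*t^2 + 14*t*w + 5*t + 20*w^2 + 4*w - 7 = 2*t^2 + t*(14*w + 7) + 20*w^2 + 8*w - 9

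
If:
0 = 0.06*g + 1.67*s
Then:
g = -27.8333333333333*s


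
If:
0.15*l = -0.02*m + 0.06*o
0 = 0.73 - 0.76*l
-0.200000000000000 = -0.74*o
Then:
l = 0.96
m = -6.39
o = 0.27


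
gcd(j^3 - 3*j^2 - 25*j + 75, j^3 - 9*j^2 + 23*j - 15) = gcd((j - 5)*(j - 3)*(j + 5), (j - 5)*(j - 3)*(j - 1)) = j^2 - 8*j + 15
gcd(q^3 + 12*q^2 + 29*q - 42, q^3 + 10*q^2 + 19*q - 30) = q^2 + 5*q - 6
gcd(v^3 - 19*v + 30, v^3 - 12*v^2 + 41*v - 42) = v^2 - 5*v + 6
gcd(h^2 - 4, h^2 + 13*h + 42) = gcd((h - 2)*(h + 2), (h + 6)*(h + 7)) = 1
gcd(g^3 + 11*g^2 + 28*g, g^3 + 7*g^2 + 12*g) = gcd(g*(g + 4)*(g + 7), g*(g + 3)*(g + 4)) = g^2 + 4*g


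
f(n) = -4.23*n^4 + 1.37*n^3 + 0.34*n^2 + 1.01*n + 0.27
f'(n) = -16.92*n^3 + 4.11*n^2 + 0.68*n + 1.01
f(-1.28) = -14.69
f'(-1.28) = 42.36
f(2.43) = -123.10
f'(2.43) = -215.85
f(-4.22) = -1442.39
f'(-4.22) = 1342.90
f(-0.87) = -3.68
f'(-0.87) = 14.67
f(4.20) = -1204.24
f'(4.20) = -1177.20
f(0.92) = -0.48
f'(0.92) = -8.06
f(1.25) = -5.59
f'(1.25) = -24.76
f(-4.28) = -1524.67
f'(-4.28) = 1399.96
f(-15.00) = -218705.88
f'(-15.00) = 58020.56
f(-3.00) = -379.32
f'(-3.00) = 492.80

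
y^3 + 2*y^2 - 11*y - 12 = (y - 3)*(y + 1)*(y + 4)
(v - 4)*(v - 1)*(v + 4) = v^3 - v^2 - 16*v + 16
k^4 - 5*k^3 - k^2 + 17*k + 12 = (k - 4)*(k - 3)*(k + 1)^2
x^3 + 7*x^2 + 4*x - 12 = (x - 1)*(x + 2)*(x + 6)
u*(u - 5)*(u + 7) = u^3 + 2*u^2 - 35*u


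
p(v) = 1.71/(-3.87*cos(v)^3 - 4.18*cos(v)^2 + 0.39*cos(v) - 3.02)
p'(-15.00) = 0.00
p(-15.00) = -0.42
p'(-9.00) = 0.07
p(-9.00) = -0.44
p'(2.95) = -0.06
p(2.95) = -0.45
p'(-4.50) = 0.26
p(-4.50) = -0.53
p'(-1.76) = -0.25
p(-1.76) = -0.53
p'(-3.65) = -0.06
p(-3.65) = -0.43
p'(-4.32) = 0.23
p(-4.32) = -0.48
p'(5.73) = 0.21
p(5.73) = -0.21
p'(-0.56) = 0.21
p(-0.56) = -0.21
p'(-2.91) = 0.07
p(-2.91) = -0.45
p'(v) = 1.71*(-11.61*sin(v)*cos(v)^2 - 8.36*sin(v)*cos(v) + 0.39*sin(v))/(-3.87*cos(v)^3 - 4.18*cos(v)^2 + 0.39*cos(v) - 3.02)^2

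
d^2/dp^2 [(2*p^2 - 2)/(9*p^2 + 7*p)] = 4*(-63*p^3 - 243*p^2 - 189*p - 49)/(p^3*(729*p^3 + 1701*p^2 + 1323*p + 343))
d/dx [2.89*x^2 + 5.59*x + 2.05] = 5.78*x + 5.59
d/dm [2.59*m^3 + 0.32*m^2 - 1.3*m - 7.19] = 7.77*m^2 + 0.64*m - 1.3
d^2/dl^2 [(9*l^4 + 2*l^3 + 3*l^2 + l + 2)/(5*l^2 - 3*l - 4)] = 2*(225*l^6 - 405*l^5 - 297*l^4 + 992*l^3 + 1266*l^2 + 66*l + 94)/(125*l^6 - 225*l^5 - 165*l^4 + 333*l^3 + 132*l^2 - 144*l - 64)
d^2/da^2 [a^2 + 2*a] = 2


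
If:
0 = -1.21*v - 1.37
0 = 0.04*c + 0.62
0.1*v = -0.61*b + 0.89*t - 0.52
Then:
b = 1.45901639344262*t - 0.666847310662512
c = -15.50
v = -1.13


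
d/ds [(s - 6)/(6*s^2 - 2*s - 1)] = (-6*s^2 + 72*s - 13)/(36*s^4 - 24*s^3 - 8*s^2 + 4*s + 1)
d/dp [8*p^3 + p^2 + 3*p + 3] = 24*p^2 + 2*p + 3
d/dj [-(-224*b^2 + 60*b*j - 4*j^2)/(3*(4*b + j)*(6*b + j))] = 4*b*(-920*b^2 - 64*b*j + 25*j^2)/(3*(576*b^4 + 480*b^3*j + 148*b^2*j^2 + 20*b*j^3 + j^4))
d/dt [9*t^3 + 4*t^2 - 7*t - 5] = 27*t^2 + 8*t - 7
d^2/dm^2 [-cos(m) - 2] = cos(m)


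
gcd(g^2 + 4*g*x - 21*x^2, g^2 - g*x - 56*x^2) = g + 7*x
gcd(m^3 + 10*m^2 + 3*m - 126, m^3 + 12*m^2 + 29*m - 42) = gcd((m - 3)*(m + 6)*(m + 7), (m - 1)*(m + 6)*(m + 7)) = m^2 + 13*m + 42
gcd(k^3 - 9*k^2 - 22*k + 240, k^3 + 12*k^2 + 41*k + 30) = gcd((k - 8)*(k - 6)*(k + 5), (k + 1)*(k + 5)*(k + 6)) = k + 5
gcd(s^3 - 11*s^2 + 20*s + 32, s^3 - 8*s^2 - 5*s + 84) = s - 4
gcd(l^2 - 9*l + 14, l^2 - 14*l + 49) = l - 7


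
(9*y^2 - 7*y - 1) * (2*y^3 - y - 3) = 18*y^5 - 14*y^4 - 11*y^3 - 20*y^2 + 22*y + 3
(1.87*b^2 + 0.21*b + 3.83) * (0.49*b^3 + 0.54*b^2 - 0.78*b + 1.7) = 0.9163*b^5 + 1.1127*b^4 + 0.5315*b^3 + 5.0834*b^2 - 2.6304*b + 6.511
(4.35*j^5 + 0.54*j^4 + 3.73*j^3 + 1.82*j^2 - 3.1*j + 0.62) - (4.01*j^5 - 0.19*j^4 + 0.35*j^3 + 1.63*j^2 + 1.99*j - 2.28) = 0.34*j^5 + 0.73*j^4 + 3.38*j^3 + 0.19*j^2 - 5.09*j + 2.9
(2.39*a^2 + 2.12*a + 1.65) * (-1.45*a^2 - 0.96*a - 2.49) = -3.4655*a^4 - 5.3684*a^3 - 10.3788*a^2 - 6.8628*a - 4.1085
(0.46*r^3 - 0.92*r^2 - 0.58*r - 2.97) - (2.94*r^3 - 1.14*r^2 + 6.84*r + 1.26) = -2.48*r^3 + 0.22*r^2 - 7.42*r - 4.23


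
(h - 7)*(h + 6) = h^2 - h - 42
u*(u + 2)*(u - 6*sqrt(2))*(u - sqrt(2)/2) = u^4 - 13*sqrt(2)*u^3/2 + 2*u^3 - 13*sqrt(2)*u^2 + 6*u^2 + 12*u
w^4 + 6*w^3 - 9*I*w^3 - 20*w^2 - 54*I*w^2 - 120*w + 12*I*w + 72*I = (w + 6)*(w - 6*I)*(w - 2*I)*(w - I)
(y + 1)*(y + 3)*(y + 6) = y^3 + 10*y^2 + 27*y + 18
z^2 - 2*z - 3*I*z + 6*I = (z - 2)*(z - 3*I)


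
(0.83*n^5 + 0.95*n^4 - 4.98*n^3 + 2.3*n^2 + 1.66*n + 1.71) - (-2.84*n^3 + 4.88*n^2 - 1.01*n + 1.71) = 0.83*n^5 + 0.95*n^4 - 2.14*n^3 - 2.58*n^2 + 2.67*n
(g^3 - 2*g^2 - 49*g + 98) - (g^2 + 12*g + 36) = g^3 - 3*g^2 - 61*g + 62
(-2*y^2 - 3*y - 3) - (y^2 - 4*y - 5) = -3*y^2 + y + 2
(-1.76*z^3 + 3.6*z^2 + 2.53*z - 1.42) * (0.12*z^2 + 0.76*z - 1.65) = -0.2112*z^5 - 0.9056*z^4 + 5.9436*z^3 - 4.1876*z^2 - 5.2537*z + 2.343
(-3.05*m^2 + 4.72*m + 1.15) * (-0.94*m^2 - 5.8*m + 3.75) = 2.867*m^4 + 13.2532*m^3 - 39.8945*m^2 + 11.03*m + 4.3125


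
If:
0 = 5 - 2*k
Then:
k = 5/2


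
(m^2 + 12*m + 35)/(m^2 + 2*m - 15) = (m + 7)/(m - 3)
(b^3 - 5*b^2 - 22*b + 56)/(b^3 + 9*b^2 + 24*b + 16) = (b^2 - 9*b + 14)/(b^2 + 5*b + 4)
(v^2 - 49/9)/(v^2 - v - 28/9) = (3*v + 7)/(3*v + 4)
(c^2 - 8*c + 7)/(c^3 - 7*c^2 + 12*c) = (c^2 - 8*c + 7)/(c*(c^2 - 7*c + 12))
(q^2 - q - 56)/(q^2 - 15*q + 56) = (q + 7)/(q - 7)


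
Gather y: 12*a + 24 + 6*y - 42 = 12*a + 6*y - 18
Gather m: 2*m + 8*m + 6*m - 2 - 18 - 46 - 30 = 16*m - 96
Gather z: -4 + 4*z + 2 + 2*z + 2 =6*z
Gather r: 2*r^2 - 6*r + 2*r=2*r^2 - 4*r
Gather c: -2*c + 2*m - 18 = -2*c + 2*m - 18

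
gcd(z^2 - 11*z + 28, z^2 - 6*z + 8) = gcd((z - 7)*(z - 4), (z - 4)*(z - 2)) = z - 4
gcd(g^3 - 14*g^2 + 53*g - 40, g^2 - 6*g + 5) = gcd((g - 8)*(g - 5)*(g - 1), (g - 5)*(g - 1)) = g^2 - 6*g + 5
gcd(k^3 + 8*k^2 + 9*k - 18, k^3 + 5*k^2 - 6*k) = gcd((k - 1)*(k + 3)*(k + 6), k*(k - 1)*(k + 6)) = k^2 + 5*k - 6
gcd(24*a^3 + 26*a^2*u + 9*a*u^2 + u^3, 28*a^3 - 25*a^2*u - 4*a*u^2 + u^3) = 4*a + u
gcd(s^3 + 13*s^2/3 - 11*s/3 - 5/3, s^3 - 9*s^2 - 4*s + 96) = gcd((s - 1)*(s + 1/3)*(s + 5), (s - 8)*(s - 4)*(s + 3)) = 1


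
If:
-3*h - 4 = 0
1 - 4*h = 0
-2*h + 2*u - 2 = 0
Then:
No Solution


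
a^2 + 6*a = a*(a + 6)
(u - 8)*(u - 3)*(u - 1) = u^3 - 12*u^2 + 35*u - 24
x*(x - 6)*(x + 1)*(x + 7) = x^4 + 2*x^3 - 41*x^2 - 42*x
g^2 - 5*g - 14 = (g - 7)*(g + 2)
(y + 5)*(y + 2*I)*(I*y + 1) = I*y^3 - y^2 + 5*I*y^2 - 5*y + 2*I*y + 10*I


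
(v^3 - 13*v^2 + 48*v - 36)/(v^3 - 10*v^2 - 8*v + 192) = (v^2 - 7*v + 6)/(v^2 - 4*v - 32)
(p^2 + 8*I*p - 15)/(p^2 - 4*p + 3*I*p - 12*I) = (p + 5*I)/(p - 4)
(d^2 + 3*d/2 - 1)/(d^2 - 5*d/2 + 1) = (d + 2)/(d - 2)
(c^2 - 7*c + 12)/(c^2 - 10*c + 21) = (c - 4)/(c - 7)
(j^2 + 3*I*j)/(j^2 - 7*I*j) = (j + 3*I)/(j - 7*I)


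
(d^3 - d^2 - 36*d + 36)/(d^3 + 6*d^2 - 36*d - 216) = (d - 1)/(d + 6)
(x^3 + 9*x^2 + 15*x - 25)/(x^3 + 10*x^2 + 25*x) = (x - 1)/x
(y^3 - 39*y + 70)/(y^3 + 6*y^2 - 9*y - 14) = (y - 5)/(y + 1)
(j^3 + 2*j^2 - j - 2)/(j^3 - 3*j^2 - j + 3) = (j + 2)/(j - 3)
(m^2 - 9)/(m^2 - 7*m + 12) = (m + 3)/(m - 4)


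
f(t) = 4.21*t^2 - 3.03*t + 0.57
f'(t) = 8.42*t - 3.03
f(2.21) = 14.44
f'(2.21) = 15.58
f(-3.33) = 57.34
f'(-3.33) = -31.07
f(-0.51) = 3.21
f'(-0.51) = -7.32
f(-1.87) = 20.96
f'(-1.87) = -18.78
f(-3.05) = 48.98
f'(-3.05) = -28.71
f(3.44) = 39.97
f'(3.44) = 25.93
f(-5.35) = 137.28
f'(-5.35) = -48.08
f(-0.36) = 2.21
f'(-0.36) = -6.06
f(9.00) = 314.31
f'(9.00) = 72.75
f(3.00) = 29.37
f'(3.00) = 22.23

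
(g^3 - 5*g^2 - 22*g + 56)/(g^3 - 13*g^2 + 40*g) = (g^3 - 5*g^2 - 22*g + 56)/(g*(g^2 - 13*g + 40))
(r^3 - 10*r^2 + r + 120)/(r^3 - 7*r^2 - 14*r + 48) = (r - 5)/(r - 2)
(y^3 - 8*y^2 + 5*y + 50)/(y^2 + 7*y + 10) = (y^2 - 10*y + 25)/(y + 5)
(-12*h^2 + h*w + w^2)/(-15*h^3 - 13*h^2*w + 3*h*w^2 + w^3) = (4*h + w)/(5*h^2 + 6*h*w + w^2)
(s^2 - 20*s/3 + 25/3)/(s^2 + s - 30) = (s - 5/3)/(s + 6)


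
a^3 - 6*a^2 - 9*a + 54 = (a - 6)*(a - 3)*(a + 3)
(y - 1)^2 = y^2 - 2*y + 1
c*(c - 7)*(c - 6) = c^3 - 13*c^2 + 42*c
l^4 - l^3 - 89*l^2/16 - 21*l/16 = l*(l - 3)*(l + 1/4)*(l + 7/4)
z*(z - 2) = z^2 - 2*z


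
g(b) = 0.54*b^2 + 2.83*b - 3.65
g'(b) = 1.08*b + 2.83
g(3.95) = 15.95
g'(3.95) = 7.10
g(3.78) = 14.76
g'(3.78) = 6.91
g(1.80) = 3.19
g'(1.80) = 4.77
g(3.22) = 11.06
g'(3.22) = 6.31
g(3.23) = 11.12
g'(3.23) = 6.32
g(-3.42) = -7.01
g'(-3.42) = -0.86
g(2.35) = 5.98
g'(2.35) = 5.37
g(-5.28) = -3.54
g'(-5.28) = -2.87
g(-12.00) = 40.15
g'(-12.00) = -10.13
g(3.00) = 9.70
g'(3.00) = 6.07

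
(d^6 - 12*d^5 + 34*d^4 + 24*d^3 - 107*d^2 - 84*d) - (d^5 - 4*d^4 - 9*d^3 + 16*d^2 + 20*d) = d^6 - 13*d^5 + 38*d^4 + 33*d^3 - 123*d^2 - 104*d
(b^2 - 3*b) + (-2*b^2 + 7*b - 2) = -b^2 + 4*b - 2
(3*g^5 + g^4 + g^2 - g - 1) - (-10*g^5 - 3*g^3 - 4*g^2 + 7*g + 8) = 13*g^5 + g^4 + 3*g^3 + 5*g^2 - 8*g - 9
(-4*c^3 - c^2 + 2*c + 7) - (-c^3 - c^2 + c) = -3*c^3 + c + 7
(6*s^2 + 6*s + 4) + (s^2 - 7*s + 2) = 7*s^2 - s + 6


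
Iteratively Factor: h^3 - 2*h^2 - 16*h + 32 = (h - 2)*(h^2 - 16) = (h - 2)*(h + 4)*(h - 4)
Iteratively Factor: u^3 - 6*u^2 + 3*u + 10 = (u + 1)*(u^2 - 7*u + 10) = (u - 2)*(u + 1)*(u - 5)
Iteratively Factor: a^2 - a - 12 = (a + 3)*(a - 4)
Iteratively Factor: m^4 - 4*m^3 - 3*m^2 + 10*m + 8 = (m + 1)*(m^3 - 5*m^2 + 2*m + 8) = (m - 2)*(m + 1)*(m^2 - 3*m - 4) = (m - 4)*(m - 2)*(m + 1)*(m + 1)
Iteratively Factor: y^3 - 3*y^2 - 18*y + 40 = (y + 4)*(y^2 - 7*y + 10) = (y - 5)*(y + 4)*(y - 2)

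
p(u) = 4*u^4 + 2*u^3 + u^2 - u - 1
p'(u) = 16*u^3 + 6*u^2 + 2*u - 1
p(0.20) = -1.14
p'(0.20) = -0.23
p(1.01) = 5.23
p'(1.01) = 23.63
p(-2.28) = 90.87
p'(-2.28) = -164.01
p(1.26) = 13.41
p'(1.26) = 43.05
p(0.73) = 0.72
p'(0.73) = 9.88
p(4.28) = 1512.10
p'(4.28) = 1371.91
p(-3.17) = 352.43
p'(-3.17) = -456.73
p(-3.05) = 300.75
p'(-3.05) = -405.25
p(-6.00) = 4793.00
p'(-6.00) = -3253.00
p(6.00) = 5645.00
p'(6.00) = 3683.00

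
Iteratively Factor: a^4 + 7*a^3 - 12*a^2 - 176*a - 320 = (a + 4)*(a^3 + 3*a^2 - 24*a - 80) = (a - 5)*(a + 4)*(a^2 + 8*a + 16) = (a - 5)*(a + 4)^2*(a + 4)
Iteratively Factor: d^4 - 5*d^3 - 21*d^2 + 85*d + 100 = (d + 4)*(d^3 - 9*d^2 + 15*d + 25) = (d - 5)*(d + 4)*(d^2 - 4*d - 5) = (d - 5)*(d + 1)*(d + 4)*(d - 5)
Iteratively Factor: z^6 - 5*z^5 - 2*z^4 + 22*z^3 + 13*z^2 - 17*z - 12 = (z - 4)*(z^5 - z^4 - 6*z^3 - 2*z^2 + 5*z + 3) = (z - 4)*(z + 1)*(z^4 - 2*z^3 - 4*z^2 + 2*z + 3) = (z - 4)*(z - 3)*(z + 1)*(z^3 + z^2 - z - 1) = (z - 4)*(z - 3)*(z + 1)^2*(z^2 - 1) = (z - 4)*(z - 3)*(z - 1)*(z + 1)^2*(z + 1)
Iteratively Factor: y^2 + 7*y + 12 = (y + 4)*(y + 3)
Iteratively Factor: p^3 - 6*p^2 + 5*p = (p - 1)*(p^2 - 5*p) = (p - 5)*(p - 1)*(p)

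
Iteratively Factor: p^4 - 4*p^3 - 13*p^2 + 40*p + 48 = (p - 4)*(p^3 - 13*p - 12) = (p - 4)*(p + 1)*(p^2 - p - 12) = (p - 4)*(p + 1)*(p + 3)*(p - 4)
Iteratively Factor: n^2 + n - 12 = (n + 4)*(n - 3)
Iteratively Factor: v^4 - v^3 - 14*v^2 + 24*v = (v - 3)*(v^3 + 2*v^2 - 8*v) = v*(v - 3)*(v^2 + 2*v - 8) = v*(v - 3)*(v + 4)*(v - 2)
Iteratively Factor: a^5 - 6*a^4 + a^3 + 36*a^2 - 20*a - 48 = (a + 2)*(a^4 - 8*a^3 + 17*a^2 + 2*a - 24) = (a + 1)*(a + 2)*(a^3 - 9*a^2 + 26*a - 24) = (a - 2)*(a + 1)*(a + 2)*(a^2 - 7*a + 12) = (a - 4)*(a - 2)*(a + 1)*(a + 2)*(a - 3)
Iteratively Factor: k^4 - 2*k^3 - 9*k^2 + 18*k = (k - 2)*(k^3 - 9*k) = (k - 3)*(k - 2)*(k^2 + 3*k) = (k - 3)*(k - 2)*(k + 3)*(k)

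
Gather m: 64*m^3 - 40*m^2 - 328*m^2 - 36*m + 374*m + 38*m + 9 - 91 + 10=64*m^3 - 368*m^2 + 376*m - 72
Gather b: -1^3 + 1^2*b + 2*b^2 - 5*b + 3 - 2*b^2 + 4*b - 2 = 0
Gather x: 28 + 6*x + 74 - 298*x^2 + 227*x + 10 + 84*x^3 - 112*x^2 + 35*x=84*x^3 - 410*x^2 + 268*x + 112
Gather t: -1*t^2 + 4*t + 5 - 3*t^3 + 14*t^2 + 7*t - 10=-3*t^3 + 13*t^2 + 11*t - 5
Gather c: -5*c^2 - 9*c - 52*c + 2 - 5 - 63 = -5*c^2 - 61*c - 66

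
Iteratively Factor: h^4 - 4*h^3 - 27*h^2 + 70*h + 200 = (h + 4)*(h^3 - 8*h^2 + 5*h + 50) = (h - 5)*(h + 4)*(h^2 - 3*h - 10) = (h - 5)*(h + 2)*(h + 4)*(h - 5)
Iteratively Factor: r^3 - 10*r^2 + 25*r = (r)*(r^2 - 10*r + 25) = r*(r - 5)*(r - 5)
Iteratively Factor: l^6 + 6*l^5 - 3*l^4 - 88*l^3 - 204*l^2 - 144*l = (l + 3)*(l^5 + 3*l^4 - 12*l^3 - 52*l^2 - 48*l) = (l - 4)*(l + 3)*(l^4 + 7*l^3 + 16*l^2 + 12*l) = l*(l - 4)*(l + 3)*(l^3 + 7*l^2 + 16*l + 12) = l*(l - 4)*(l + 3)^2*(l^2 + 4*l + 4) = l*(l - 4)*(l + 2)*(l + 3)^2*(l + 2)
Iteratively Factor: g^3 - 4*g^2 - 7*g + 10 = (g + 2)*(g^2 - 6*g + 5) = (g - 1)*(g + 2)*(g - 5)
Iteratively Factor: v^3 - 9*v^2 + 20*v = (v - 5)*(v^2 - 4*v) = v*(v - 5)*(v - 4)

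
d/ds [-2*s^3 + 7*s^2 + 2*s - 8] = -6*s^2 + 14*s + 2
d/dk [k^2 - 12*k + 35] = 2*k - 12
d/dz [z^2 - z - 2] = 2*z - 1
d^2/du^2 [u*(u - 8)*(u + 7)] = 6*u - 2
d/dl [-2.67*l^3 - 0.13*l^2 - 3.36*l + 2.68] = -8.01*l^2 - 0.26*l - 3.36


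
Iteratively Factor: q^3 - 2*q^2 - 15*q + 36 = (q - 3)*(q^2 + q - 12) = (q - 3)^2*(q + 4)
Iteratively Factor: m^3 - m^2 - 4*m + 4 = (m - 2)*(m^2 + m - 2) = (m - 2)*(m + 2)*(m - 1)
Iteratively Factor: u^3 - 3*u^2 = (u)*(u^2 - 3*u) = u*(u - 3)*(u)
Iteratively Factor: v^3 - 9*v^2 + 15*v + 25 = (v - 5)*(v^2 - 4*v - 5) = (v - 5)^2*(v + 1)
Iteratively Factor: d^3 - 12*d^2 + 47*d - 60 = (d - 4)*(d^2 - 8*d + 15) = (d - 4)*(d - 3)*(d - 5)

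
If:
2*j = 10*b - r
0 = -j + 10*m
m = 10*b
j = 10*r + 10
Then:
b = 1/200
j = 1/2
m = 1/20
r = -19/20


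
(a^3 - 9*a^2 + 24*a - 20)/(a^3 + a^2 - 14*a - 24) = (a^3 - 9*a^2 + 24*a - 20)/(a^3 + a^2 - 14*a - 24)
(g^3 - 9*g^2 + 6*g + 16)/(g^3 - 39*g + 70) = (g^2 - 7*g - 8)/(g^2 + 2*g - 35)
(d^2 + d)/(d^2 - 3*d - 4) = d/(d - 4)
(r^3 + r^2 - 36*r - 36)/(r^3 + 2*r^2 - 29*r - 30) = (r - 6)/(r - 5)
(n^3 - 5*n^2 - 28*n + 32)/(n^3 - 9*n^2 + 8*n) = (n + 4)/n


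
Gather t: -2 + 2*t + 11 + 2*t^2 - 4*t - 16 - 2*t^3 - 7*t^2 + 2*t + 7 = -2*t^3 - 5*t^2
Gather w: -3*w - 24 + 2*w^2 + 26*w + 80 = 2*w^2 + 23*w + 56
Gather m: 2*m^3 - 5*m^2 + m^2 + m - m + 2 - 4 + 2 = 2*m^3 - 4*m^2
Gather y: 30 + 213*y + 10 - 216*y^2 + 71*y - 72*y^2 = -288*y^2 + 284*y + 40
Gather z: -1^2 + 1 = 0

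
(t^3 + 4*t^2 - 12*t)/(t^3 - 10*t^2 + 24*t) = (t^2 + 4*t - 12)/(t^2 - 10*t + 24)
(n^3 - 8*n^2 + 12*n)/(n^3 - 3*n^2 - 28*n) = (-n^2 + 8*n - 12)/(-n^2 + 3*n + 28)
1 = 1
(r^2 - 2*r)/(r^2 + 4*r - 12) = r/(r + 6)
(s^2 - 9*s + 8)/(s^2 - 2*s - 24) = (-s^2 + 9*s - 8)/(-s^2 + 2*s + 24)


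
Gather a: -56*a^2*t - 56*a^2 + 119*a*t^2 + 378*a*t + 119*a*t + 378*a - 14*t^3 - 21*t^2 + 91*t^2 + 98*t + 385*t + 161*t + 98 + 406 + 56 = a^2*(-56*t - 56) + a*(119*t^2 + 497*t + 378) - 14*t^3 + 70*t^2 + 644*t + 560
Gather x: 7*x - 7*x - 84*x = -84*x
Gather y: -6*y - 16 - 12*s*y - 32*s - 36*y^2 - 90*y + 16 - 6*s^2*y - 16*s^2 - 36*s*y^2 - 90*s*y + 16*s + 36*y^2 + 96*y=-16*s^2 - 36*s*y^2 - 16*s + y*(-6*s^2 - 102*s)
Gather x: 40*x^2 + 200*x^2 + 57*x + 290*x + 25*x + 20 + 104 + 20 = 240*x^2 + 372*x + 144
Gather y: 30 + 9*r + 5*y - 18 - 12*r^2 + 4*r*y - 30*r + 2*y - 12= -12*r^2 - 21*r + y*(4*r + 7)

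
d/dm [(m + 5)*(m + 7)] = 2*m + 12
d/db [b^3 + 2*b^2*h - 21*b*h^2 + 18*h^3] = 3*b^2 + 4*b*h - 21*h^2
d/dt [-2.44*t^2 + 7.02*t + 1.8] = 7.02 - 4.88*t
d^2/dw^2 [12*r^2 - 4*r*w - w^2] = -2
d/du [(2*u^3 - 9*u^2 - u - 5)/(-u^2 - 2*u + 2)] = (-2*u^4 - 8*u^3 + 29*u^2 - 46*u - 12)/(u^4 + 4*u^3 - 8*u + 4)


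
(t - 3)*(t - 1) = t^2 - 4*t + 3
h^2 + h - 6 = (h - 2)*(h + 3)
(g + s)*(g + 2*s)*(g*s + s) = g^3*s + 3*g^2*s^2 + g^2*s + 2*g*s^3 + 3*g*s^2 + 2*s^3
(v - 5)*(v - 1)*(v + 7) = v^3 + v^2 - 37*v + 35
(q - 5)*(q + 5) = q^2 - 25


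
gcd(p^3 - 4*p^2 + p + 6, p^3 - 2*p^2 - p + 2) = p^2 - p - 2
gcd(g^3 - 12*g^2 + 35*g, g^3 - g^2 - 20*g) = g^2 - 5*g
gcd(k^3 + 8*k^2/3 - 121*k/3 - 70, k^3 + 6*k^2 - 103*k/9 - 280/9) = k^2 + 26*k/3 + 35/3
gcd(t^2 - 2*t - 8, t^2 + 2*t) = t + 2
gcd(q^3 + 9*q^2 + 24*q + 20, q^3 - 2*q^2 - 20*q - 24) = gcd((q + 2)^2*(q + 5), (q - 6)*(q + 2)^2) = q^2 + 4*q + 4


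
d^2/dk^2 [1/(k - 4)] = 2/(k - 4)^3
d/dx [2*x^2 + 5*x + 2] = 4*x + 5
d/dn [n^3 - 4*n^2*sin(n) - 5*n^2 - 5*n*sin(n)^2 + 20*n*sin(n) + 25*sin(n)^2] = -4*n^2*cos(n) + 3*n^2 - 8*n*sin(n) - 5*n*sin(2*n) + 20*n*cos(n) - 10*n - 5*sin(n)^2 + 20*sin(n) + 25*sin(2*n)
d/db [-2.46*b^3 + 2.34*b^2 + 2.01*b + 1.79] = -7.38*b^2 + 4.68*b + 2.01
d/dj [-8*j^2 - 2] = -16*j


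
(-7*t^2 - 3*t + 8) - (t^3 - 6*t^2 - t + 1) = -t^3 - t^2 - 2*t + 7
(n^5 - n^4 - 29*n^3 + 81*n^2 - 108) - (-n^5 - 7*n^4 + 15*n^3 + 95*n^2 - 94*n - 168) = 2*n^5 + 6*n^4 - 44*n^3 - 14*n^2 + 94*n + 60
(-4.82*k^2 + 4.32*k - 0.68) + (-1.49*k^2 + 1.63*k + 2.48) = -6.31*k^2 + 5.95*k + 1.8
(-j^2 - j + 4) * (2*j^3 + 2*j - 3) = -2*j^5 - 2*j^4 + 6*j^3 + j^2 + 11*j - 12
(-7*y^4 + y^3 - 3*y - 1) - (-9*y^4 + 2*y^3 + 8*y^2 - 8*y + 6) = 2*y^4 - y^3 - 8*y^2 + 5*y - 7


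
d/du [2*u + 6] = 2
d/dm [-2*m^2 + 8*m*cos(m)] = -8*m*sin(m) - 4*m + 8*cos(m)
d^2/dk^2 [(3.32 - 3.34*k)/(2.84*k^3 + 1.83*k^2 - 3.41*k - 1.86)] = (-161.634624*k^5 + 217.181616*k^4 + 189.01282*k^3 - 337.921752*k^2 - 87.29352*k + 142.180384)/(22.906304*k^9 + 44.280144*k^8 - 53.97846*k^7 - 145.212273*k^6 + 6.811413*k^5 + 153.229311*k^4 + 59.465719*k^3 - 45.891594*k^2 - 35.391708*k - 6.434856)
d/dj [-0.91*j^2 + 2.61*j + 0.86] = 2.61 - 1.82*j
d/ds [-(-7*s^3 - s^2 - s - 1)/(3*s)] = (14*s^3 + s^2 - 1)/(3*s^2)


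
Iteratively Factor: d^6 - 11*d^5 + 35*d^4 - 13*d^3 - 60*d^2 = (d)*(d^5 - 11*d^4 + 35*d^3 - 13*d^2 - 60*d) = d*(d - 5)*(d^4 - 6*d^3 + 5*d^2 + 12*d) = d*(d - 5)*(d + 1)*(d^3 - 7*d^2 + 12*d) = d^2*(d - 5)*(d + 1)*(d^2 - 7*d + 12) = d^2*(d - 5)*(d - 3)*(d + 1)*(d - 4)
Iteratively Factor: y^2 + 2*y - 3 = (y - 1)*(y + 3)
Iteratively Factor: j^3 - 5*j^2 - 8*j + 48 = (j + 3)*(j^2 - 8*j + 16) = (j - 4)*(j + 3)*(j - 4)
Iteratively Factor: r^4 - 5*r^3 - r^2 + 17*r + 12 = (r + 1)*(r^3 - 6*r^2 + 5*r + 12) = (r - 3)*(r + 1)*(r^2 - 3*r - 4) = (r - 3)*(r + 1)^2*(r - 4)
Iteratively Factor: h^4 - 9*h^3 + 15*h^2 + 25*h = (h - 5)*(h^3 - 4*h^2 - 5*h) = h*(h - 5)*(h^2 - 4*h - 5) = h*(h - 5)*(h + 1)*(h - 5)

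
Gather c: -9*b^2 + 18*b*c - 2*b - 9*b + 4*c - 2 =-9*b^2 - 11*b + c*(18*b + 4) - 2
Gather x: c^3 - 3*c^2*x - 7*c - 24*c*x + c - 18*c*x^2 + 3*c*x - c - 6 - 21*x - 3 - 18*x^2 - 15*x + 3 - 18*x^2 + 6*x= c^3 - 7*c + x^2*(-18*c - 36) + x*(-3*c^2 - 21*c - 30) - 6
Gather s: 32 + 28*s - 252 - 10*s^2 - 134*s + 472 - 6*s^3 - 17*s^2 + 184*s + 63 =-6*s^3 - 27*s^2 + 78*s + 315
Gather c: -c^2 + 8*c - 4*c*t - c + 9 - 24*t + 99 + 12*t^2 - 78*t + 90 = -c^2 + c*(7 - 4*t) + 12*t^2 - 102*t + 198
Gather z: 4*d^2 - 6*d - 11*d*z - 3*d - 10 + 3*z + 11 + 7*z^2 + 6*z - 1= 4*d^2 - 9*d + 7*z^2 + z*(9 - 11*d)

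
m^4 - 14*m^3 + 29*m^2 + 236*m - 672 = (m - 8)*(m - 7)*(m - 3)*(m + 4)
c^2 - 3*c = c*(c - 3)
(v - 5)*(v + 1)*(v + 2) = v^3 - 2*v^2 - 13*v - 10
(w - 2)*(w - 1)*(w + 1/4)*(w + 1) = w^4 - 7*w^3/4 - 3*w^2/2 + 7*w/4 + 1/2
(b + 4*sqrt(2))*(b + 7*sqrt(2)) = b^2 + 11*sqrt(2)*b + 56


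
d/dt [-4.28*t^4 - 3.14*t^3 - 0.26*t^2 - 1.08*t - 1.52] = -17.12*t^3 - 9.42*t^2 - 0.52*t - 1.08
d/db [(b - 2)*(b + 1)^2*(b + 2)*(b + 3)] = 5*b^4 + 20*b^3 + 9*b^2 - 34*b - 28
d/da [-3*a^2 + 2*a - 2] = 2 - 6*a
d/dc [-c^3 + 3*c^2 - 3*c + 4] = -3*c^2 + 6*c - 3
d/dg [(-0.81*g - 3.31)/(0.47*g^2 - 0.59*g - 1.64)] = (0.3807*g^2 + 3.1114*g - 0.6245)/(0.2209*g^4 - 0.5546*g^3 - 1.1935*g^2 + 1.9352*g + 2.6896)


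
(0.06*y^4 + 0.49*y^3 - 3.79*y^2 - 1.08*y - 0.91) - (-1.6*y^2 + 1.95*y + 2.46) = 0.06*y^4 + 0.49*y^3 - 2.19*y^2 - 3.03*y - 3.37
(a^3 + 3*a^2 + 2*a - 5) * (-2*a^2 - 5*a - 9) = -2*a^5 - 11*a^4 - 28*a^3 - 27*a^2 + 7*a + 45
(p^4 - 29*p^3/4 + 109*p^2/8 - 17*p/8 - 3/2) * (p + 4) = p^5 - 13*p^4/4 - 123*p^3/8 + 419*p^2/8 - 10*p - 6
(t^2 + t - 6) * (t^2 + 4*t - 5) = t^4 + 5*t^3 - 7*t^2 - 29*t + 30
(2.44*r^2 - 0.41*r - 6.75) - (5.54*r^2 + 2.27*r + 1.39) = -3.1*r^2 - 2.68*r - 8.14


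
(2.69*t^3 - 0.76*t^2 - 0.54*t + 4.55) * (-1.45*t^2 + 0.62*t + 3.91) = -3.9005*t^5 + 2.7698*t^4 + 10.8297*t^3 - 9.9039*t^2 + 0.7096*t + 17.7905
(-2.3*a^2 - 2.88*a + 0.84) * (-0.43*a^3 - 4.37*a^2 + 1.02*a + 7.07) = 0.989*a^5 + 11.2894*a^4 + 9.8784*a^3 - 22.8694*a^2 - 19.5048*a + 5.9388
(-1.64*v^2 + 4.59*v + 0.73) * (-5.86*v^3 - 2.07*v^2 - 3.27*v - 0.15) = 9.6104*v^5 - 23.5026*v^4 - 8.4163*v^3 - 16.2744*v^2 - 3.0756*v - 0.1095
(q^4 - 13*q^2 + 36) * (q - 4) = q^5 - 4*q^4 - 13*q^3 + 52*q^2 + 36*q - 144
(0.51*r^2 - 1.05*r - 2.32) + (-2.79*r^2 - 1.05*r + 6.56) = -2.28*r^2 - 2.1*r + 4.24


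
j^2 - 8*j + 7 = (j - 7)*(j - 1)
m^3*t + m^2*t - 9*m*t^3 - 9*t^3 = (m - 3*t)*(m + 3*t)*(m*t + t)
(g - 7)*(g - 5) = g^2 - 12*g + 35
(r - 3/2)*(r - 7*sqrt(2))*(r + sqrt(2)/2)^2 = r^4 - 6*sqrt(2)*r^3 - 3*r^3/2 - 27*r^2/2 + 9*sqrt(2)*r^2 - 7*sqrt(2)*r/2 + 81*r/4 + 21*sqrt(2)/4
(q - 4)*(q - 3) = q^2 - 7*q + 12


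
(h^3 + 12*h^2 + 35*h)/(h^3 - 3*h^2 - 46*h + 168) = h*(h + 5)/(h^2 - 10*h + 24)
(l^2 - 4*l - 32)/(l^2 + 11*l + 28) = (l - 8)/(l + 7)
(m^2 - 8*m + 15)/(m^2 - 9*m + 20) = (m - 3)/(m - 4)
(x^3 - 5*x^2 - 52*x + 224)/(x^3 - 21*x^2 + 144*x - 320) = (x^2 + 3*x - 28)/(x^2 - 13*x + 40)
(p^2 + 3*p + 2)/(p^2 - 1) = (p + 2)/(p - 1)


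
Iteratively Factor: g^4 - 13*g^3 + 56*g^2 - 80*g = (g)*(g^3 - 13*g^2 + 56*g - 80) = g*(g - 5)*(g^2 - 8*g + 16) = g*(g - 5)*(g - 4)*(g - 4)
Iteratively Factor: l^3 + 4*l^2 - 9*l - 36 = (l + 3)*(l^2 + l - 12) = (l + 3)*(l + 4)*(l - 3)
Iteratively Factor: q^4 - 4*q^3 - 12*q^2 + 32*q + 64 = (q - 4)*(q^3 - 12*q - 16) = (q - 4)^2*(q^2 + 4*q + 4) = (q - 4)^2*(q + 2)*(q + 2)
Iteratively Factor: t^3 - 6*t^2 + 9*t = (t - 3)*(t^2 - 3*t) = (t - 3)^2*(t)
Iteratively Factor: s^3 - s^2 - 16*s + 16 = (s - 4)*(s^2 + 3*s - 4) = (s - 4)*(s + 4)*(s - 1)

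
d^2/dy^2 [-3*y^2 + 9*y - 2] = -6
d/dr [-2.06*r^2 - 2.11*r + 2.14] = -4.12*r - 2.11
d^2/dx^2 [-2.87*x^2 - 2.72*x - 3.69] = -5.74000000000000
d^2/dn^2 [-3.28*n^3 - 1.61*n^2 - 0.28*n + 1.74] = -19.68*n - 3.22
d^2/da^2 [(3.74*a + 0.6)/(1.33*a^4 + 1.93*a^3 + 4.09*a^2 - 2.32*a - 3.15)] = (79.388232*a^7 + 174.830096*a^6 + 251.857824*a^5 + 331.943532*a^4 + 540.367316*a^3 + 347.11416*a^2 + 276.83226*a - 32.74476)/(2.352637*a^12 + 10.241931*a^11 + 36.566754*a^10 + 57.869239*a^9 + 60.002289*a^8 - 53.304639*a^7 - 157.997234*a^6 - 176.13657*a^5 + 32.178918*a^4 + 224.302427*a^3 + 70.885395*a^2 - 69.0606*a - 31.255875)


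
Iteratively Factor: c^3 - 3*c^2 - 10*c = (c - 5)*(c^2 + 2*c) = c*(c - 5)*(c + 2)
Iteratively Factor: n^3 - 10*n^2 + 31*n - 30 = (n - 5)*(n^2 - 5*n + 6) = (n - 5)*(n - 2)*(n - 3)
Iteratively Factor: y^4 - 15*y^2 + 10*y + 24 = (y - 2)*(y^3 + 2*y^2 - 11*y - 12) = (y - 3)*(y - 2)*(y^2 + 5*y + 4) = (y - 3)*(y - 2)*(y + 4)*(y + 1)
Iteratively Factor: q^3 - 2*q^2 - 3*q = (q + 1)*(q^2 - 3*q) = (q - 3)*(q + 1)*(q)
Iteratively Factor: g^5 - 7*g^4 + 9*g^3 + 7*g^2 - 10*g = (g - 1)*(g^4 - 6*g^3 + 3*g^2 + 10*g) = (g - 2)*(g - 1)*(g^3 - 4*g^2 - 5*g) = (g - 5)*(g - 2)*(g - 1)*(g^2 + g) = g*(g - 5)*(g - 2)*(g - 1)*(g + 1)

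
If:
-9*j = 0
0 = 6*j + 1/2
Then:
No Solution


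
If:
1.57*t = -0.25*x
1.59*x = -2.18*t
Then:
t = 0.00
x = 0.00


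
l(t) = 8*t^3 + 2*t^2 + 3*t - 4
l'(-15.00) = 5343.00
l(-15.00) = -26599.00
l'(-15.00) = 5343.00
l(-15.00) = -26599.00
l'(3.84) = 372.25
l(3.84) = 490.00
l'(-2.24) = 114.46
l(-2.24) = -90.60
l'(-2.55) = 148.86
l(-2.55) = -131.30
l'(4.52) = 511.41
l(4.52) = 789.18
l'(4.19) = 441.11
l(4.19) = 632.16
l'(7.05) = 1224.06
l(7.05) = 2919.78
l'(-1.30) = 38.36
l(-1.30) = -22.10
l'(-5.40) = 681.24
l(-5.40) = -1221.59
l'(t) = 24*t^2 + 4*t + 3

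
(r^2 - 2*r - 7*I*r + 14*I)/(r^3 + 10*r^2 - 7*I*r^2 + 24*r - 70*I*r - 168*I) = (r - 2)/(r^2 + 10*r + 24)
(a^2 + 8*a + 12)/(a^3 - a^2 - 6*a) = (a + 6)/(a*(a - 3))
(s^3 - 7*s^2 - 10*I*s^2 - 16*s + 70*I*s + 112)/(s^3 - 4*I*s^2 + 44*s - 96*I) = (s - 7)/(s + 6*I)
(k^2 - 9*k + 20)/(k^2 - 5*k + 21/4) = 4*(k^2 - 9*k + 20)/(4*k^2 - 20*k + 21)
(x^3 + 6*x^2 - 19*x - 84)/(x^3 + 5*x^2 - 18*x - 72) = (x + 7)/(x + 6)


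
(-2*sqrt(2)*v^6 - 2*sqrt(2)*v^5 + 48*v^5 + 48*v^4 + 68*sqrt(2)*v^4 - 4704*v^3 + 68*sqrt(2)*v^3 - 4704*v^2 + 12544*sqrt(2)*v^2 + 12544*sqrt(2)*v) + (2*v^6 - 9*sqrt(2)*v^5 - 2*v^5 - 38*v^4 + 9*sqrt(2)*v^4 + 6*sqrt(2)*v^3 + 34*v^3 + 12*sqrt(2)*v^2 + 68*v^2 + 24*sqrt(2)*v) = -2*sqrt(2)*v^6 + 2*v^6 - 11*sqrt(2)*v^5 + 46*v^5 + 10*v^4 + 77*sqrt(2)*v^4 - 4670*v^3 + 74*sqrt(2)*v^3 - 4636*v^2 + 12556*sqrt(2)*v^2 + 12568*sqrt(2)*v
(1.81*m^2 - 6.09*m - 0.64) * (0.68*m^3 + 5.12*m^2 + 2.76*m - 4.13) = 1.2308*m^5 + 5.126*m^4 - 26.6204*m^3 - 27.5605*m^2 + 23.3853*m + 2.6432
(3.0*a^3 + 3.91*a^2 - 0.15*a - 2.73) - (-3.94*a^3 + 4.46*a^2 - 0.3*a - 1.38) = 6.94*a^3 - 0.55*a^2 + 0.15*a - 1.35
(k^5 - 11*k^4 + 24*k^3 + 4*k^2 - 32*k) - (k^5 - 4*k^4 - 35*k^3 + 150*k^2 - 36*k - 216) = -7*k^4 + 59*k^3 - 146*k^2 + 4*k + 216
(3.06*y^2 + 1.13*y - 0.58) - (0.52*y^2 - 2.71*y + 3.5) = 2.54*y^2 + 3.84*y - 4.08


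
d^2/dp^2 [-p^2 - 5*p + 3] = -2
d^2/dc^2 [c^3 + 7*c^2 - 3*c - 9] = 6*c + 14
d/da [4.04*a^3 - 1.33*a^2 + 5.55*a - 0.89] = 12.12*a^2 - 2.66*a + 5.55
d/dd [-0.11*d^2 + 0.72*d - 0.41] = 0.72 - 0.22*d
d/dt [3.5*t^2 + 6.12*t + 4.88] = 7.0*t + 6.12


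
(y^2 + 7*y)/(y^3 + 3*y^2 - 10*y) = (y + 7)/(y^2 + 3*y - 10)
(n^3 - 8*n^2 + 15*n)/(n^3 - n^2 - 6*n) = (n - 5)/(n + 2)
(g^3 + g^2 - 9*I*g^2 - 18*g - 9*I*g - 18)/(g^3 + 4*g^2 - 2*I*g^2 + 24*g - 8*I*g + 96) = (g^2 + g*(1 - 3*I) - 3*I)/(g^2 + 4*g*(1 + I) + 16*I)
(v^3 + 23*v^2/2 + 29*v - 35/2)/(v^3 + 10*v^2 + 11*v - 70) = (v - 1/2)/(v - 2)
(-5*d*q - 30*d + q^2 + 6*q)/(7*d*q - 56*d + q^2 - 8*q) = (-5*d*q - 30*d + q^2 + 6*q)/(7*d*q - 56*d + q^2 - 8*q)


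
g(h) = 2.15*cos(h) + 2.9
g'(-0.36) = 0.76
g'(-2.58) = 1.14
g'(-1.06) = 1.88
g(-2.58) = 1.08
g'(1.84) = -2.07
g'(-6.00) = -0.60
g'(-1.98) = 1.97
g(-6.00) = 4.96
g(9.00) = 0.94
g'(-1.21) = 2.01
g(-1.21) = 3.66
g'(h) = -2.15*sin(h)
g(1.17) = 3.74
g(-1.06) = 3.95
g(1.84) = 2.33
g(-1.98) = 2.04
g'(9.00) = -0.89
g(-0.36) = 4.91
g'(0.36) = -0.76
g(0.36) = 4.91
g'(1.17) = -1.98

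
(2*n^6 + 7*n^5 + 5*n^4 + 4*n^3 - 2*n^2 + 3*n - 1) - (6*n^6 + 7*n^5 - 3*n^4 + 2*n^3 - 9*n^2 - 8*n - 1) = -4*n^6 + 8*n^4 + 2*n^3 + 7*n^2 + 11*n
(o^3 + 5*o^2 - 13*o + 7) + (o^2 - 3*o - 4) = o^3 + 6*o^2 - 16*o + 3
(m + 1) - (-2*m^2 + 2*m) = 2*m^2 - m + 1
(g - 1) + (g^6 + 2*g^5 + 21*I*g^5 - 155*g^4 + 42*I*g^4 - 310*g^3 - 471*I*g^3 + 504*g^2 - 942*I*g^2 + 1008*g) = g^6 + 2*g^5 + 21*I*g^5 - 155*g^4 + 42*I*g^4 - 310*g^3 - 471*I*g^3 + 504*g^2 - 942*I*g^2 + 1009*g - 1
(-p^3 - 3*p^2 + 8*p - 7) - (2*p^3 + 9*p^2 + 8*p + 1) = -3*p^3 - 12*p^2 - 8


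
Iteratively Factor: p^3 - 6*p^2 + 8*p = (p - 4)*(p^2 - 2*p) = p*(p - 4)*(p - 2)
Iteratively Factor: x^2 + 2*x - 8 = (x - 2)*(x + 4)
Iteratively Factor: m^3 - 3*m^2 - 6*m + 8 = (m - 4)*(m^2 + m - 2) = (m - 4)*(m - 1)*(m + 2)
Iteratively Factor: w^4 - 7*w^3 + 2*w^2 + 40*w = (w - 4)*(w^3 - 3*w^2 - 10*w) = w*(w - 4)*(w^2 - 3*w - 10) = w*(w - 5)*(w - 4)*(w + 2)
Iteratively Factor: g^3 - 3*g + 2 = (g - 1)*(g^2 + g - 2) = (g - 1)*(g + 2)*(g - 1)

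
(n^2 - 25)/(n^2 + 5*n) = (n - 5)/n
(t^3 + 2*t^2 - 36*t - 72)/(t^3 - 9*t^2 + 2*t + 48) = (t^2 - 36)/(t^2 - 11*t + 24)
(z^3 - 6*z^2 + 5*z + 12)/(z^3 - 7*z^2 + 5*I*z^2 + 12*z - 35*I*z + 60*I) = (z + 1)/(z + 5*I)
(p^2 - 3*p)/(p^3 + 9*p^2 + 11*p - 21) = p*(p - 3)/(p^3 + 9*p^2 + 11*p - 21)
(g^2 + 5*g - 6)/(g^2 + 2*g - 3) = (g + 6)/(g + 3)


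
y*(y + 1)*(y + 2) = y^3 + 3*y^2 + 2*y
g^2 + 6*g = g*(g + 6)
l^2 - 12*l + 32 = (l - 8)*(l - 4)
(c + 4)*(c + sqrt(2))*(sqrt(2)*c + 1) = sqrt(2)*c^3 + 3*c^2 + 4*sqrt(2)*c^2 + sqrt(2)*c + 12*c + 4*sqrt(2)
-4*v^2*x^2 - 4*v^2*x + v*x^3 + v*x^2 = x*(-4*v + x)*(v*x + v)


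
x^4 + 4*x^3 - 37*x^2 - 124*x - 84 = (x - 6)*(x + 1)*(x + 2)*(x + 7)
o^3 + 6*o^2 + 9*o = o*(o + 3)^2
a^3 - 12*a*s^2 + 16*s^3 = (a - 2*s)^2*(a + 4*s)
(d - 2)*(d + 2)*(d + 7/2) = d^3 + 7*d^2/2 - 4*d - 14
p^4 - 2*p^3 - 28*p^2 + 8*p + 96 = (p - 6)*(p - 2)*(p + 2)*(p + 4)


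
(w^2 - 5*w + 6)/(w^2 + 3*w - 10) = (w - 3)/(w + 5)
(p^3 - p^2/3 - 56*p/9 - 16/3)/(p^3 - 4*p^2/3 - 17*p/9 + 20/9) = (3*p^2 - 5*p - 12)/(3*p^2 - 8*p + 5)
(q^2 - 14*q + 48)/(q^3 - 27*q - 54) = (q - 8)/(q^2 + 6*q + 9)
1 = 1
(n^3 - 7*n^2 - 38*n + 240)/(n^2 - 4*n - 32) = (n^2 + n - 30)/(n + 4)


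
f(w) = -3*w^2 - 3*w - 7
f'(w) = -6*w - 3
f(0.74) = -10.86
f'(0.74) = -7.44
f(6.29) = -144.56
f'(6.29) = -40.74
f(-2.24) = -15.33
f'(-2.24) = 10.44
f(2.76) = -38.13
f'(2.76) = -19.56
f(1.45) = -17.66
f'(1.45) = -11.70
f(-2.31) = -16.08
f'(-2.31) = 10.86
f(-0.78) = -6.49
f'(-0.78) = 1.68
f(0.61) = -9.95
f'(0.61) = -6.66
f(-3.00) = -25.00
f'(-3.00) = 15.00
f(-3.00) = -25.00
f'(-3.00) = 15.00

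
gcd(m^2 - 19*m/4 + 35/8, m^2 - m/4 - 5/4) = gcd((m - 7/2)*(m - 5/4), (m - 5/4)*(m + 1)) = m - 5/4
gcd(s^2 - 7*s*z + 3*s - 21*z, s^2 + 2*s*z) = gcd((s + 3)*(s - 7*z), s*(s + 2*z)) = 1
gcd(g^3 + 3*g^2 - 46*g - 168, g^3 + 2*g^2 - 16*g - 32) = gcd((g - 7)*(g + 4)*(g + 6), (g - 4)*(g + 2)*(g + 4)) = g + 4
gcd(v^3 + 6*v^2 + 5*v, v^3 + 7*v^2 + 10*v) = v^2 + 5*v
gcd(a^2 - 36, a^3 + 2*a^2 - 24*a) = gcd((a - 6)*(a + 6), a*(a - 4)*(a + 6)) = a + 6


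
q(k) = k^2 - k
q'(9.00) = 17.00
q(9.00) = 72.00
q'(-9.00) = -19.00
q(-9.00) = 90.00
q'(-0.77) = -2.54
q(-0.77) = 1.36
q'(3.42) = 5.84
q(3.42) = 8.28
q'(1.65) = 2.30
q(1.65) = 1.07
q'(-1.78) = -4.56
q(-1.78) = 4.95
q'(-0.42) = -1.84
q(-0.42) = 0.60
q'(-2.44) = -5.88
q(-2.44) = 8.39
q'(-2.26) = -5.52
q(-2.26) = 7.37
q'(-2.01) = -5.02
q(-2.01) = 6.05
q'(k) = 2*k - 1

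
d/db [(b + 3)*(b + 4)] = 2*b + 7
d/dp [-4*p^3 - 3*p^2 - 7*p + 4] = -12*p^2 - 6*p - 7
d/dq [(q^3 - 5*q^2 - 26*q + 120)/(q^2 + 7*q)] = (q^4 + 14*q^3 - 9*q^2 - 240*q - 840)/(q^2*(q^2 + 14*q + 49))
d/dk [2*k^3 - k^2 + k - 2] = 6*k^2 - 2*k + 1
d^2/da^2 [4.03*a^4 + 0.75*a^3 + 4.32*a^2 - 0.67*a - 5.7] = 48.36*a^2 + 4.5*a + 8.64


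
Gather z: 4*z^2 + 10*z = 4*z^2 + 10*z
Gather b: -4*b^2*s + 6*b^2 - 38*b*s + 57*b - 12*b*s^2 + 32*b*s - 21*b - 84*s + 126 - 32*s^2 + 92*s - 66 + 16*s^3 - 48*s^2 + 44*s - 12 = b^2*(6 - 4*s) + b*(-12*s^2 - 6*s + 36) + 16*s^3 - 80*s^2 + 52*s + 48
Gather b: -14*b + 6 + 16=22 - 14*b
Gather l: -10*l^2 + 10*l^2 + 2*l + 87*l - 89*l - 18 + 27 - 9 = 0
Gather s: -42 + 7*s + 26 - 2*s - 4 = 5*s - 20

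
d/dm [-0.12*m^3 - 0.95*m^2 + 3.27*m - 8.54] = -0.36*m^2 - 1.9*m + 3.27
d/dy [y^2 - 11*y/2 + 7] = 2*y - 11/2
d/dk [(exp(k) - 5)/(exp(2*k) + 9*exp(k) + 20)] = (-(exp(k) - 5)*(2*exp(k) + 9) + exp(2*k) + 9*exp(k) + 20)*exp(k)/(exp(2*k) + 9*exp(k) + 20)^2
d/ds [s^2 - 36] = 2*s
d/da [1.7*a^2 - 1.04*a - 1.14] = 3.4*a - 1.04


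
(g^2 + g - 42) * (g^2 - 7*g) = g^4 - 6*g^3 - 49*g^2 + 294*g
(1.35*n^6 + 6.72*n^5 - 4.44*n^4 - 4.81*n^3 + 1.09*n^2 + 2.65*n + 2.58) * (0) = 0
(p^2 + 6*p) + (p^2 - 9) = 2*p^2 + 6*p - 9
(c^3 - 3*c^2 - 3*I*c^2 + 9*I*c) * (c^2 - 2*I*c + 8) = c^5 - 3*c^4 - 5*I*c^4 + 2*c^3 + 15*I*c^3 - 6*c^2 - 24*I*c^2 + 72*I*c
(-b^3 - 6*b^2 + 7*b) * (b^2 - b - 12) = -b^5 - 5*b^4 + 25*b^3 + 65*b^2 - 84*b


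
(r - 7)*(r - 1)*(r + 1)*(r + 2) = r^4 - 5*r^3 - 15*r^2 + 5*r + 14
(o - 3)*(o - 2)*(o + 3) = o^3 - 2*o^2 - 9*o + 18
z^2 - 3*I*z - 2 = (z - 2*I)*(z - I)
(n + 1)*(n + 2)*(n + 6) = n^3 + 9*n^2 + 20*n + 12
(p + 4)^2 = p^2 + 8*p + 16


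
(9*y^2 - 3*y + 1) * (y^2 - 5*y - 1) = 9*y^4 - 48*y^3 + 7*y^2 - 2*y - 1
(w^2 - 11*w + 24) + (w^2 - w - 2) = 2*w^2 - 12*w + 22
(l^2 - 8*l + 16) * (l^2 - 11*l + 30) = l^4 - 19*l^3 + 134*l^2 - 416*l + 480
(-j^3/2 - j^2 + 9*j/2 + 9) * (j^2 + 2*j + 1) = -j^5/2 - 2*j^4 + 2*j^3 + 17*j^2 + 45*j/2 + 9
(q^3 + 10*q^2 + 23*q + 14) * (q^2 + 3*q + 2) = q^5 + 13*q^4 + 55*q^3 + 103*q^2 + 88*q + 28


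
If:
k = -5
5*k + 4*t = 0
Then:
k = -5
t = 25/4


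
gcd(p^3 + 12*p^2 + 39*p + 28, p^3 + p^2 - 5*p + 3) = 1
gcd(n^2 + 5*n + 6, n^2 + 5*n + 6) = n^2 + 5*n + 6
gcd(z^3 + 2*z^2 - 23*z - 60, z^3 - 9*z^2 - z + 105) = z^2 - 2*z - 15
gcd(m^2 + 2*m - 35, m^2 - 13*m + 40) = m - 5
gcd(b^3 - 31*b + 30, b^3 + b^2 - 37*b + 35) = b^2 - 6*b + 5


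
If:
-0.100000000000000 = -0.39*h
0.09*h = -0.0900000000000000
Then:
No Solution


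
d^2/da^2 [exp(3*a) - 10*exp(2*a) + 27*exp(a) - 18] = (9*exp(2*a) - 40*exp(a) + 27)*exp(a)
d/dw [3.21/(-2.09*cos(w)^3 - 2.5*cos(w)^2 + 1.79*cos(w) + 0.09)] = (-20.1267*cos(w)^2 - 16.05*cos(w) + 5.7459)*sin(w)/(2.09*cos(w)^3 + 2.5*cos(w)^2 - 1.79*cos(w) - 0.09)^2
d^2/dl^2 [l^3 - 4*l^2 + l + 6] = 6*l - 8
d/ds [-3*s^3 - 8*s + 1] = -9*s^2 - 8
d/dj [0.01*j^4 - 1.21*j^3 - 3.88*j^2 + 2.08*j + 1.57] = 0.04*j^3 - 3.63*j^2 - 7.76*j + 2.08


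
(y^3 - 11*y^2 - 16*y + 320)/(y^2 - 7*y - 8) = (y^2 - 3*y - 40)/(y + 1)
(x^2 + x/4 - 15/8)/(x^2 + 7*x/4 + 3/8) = (4*x - 5)/(4*x + 1)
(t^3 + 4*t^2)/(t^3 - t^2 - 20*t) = t/(t - 5)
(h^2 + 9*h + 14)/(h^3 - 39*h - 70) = (h + 7)/(h^2 - 2*h - 35)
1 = 1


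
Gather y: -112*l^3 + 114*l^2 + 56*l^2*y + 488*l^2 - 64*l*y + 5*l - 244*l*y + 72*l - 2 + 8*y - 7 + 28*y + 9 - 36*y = -112*l^3 + 602*l^2 + 77*l + y*(56*l^2 - 308*l)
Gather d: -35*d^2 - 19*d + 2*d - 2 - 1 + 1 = -35*d^2 - 17*d - 2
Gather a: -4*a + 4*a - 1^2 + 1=0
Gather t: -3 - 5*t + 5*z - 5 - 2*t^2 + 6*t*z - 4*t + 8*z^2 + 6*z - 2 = -2*t^2 + t*(6*z - 9) + 8*z^2 + 11*z - 10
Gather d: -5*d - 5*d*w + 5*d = -5*d*w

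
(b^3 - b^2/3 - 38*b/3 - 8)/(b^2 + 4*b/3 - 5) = (3*b^2 - 10*b - 8)/(3*b - 5)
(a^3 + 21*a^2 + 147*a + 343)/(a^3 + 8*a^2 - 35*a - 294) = (a + 7)/(a - 6)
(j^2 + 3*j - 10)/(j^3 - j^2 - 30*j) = (j - 2)/(j*(j - 6))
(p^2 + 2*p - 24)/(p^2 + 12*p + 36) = (p - 4)/(p + 6)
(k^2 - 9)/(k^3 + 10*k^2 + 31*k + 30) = (k - 3)/(k^2 + 7*k + 10)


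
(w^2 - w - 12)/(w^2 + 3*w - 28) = (w + 3)/(w + 7)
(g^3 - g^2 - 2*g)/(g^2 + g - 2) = g*(g^2 - g - 2)/(g^2 + g - 2)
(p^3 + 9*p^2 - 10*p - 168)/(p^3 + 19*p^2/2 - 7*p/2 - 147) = 2*(p - 4)/(2*p - 7)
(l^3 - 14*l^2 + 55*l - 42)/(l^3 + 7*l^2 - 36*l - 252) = (l^2 - 8*l + 7)/(l^2 + 13*l + 42)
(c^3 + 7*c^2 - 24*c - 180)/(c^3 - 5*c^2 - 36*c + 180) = (c + 6)/(c - 6)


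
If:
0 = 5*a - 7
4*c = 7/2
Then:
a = 7/5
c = 7/8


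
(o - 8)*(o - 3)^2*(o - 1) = o^4 - 15*o^3 + 71*o^2 - 129*o + 72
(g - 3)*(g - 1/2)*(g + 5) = g^3 + 3*g^2/2 - 16*g + 15/2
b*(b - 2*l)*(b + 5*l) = b^3 + 3*b^2*l - 10*b*l^2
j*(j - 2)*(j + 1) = j^3 - j^2 - 2*j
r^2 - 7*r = r*(r - 7)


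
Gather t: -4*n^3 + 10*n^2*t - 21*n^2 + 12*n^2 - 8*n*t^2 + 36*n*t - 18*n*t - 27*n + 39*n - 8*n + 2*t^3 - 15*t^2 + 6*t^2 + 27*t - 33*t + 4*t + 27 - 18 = -4*n^3 - 9*n^2 + 4*n + 2*t^3 + t^2*(-8*n - 9) + t*(10*n^2 + 18*n - 2) + 9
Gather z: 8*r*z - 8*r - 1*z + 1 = -8*r + z*(8*r - 1) + 1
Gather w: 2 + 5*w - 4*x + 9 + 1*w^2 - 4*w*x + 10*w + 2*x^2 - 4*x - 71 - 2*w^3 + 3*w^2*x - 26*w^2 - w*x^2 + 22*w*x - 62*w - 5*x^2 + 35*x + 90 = -2*w^3 + w^2*(3*x - 25) + w*(-x^2 + 18*x - 47) - 3*x^2 + 27*x + 30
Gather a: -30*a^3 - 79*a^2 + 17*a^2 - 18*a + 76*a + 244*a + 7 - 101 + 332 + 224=-30*a^3 - 62*a^2 + 302*a + 462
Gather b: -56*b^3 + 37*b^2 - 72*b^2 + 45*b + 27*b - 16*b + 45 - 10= -56*b^3 - 35*b^2 + 56*b + 35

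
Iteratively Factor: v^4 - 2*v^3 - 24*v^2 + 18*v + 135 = (v + 3)*(v^3 - 5*v^2 - 9*v + 45) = (v + 3)^2*(v^2 - 8*v + 15) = (v - 3)*(v + 3)^2*(v - 5)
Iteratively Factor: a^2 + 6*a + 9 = (a + 3)*(a + 3)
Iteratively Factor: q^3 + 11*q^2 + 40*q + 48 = (q + 4)*(q^2 + 7*q + 12) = (q + 3)*(q + 4)*(q + 4)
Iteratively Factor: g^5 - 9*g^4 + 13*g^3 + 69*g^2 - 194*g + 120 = (g - 4)*(g^4 - 5*g^3 - 7*g^2 + 41*g - 30) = (g - 5)*(g - 4)*(g^3 - 7*g + 6) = (g - 5)*(g - 4)*(g - 2)*(g^2 + 2*g - 3) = (g - 5)*(g - 4)*(g - 2)*(g + 3)*(g - 1)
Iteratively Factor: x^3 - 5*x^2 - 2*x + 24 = (x - 3)*(x^2 - 2*x - 8) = (x - 3)*(x + 2)*(x - 4)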